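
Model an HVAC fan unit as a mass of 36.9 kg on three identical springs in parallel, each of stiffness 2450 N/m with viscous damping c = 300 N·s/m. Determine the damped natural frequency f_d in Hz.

2.15 Hz

Parallel springs add: k_eq = 3 × 2450 = 7350 N/m.
ω_n = √(k_eq/m) = √(7350/36.9) = 14.11 rad/s.
Critical damping c_c = 2√(k_eq·m) = 2√(7350 × 36.9) = 1042 N·s/m, so ζ = c/c_c = 300/1042 = 0.2880.
ω_d = ω_n√(1 − ζ²) = 14.11 × √(1 − 0.0830) = 13.52 rad/s.
f_d = ω_d/(2π) = 2.151 Hz.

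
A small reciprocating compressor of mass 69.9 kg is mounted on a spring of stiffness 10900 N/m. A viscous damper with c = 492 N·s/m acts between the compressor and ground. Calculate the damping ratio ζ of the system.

0.282

ω_n = √(k/m) = √(10900/69.9) = 12.49 rad/s.
Critical damping c_c = 2√(k·m) = 2√(10900 × 69.9) = 1746 N·s/m, so ζ = c/c_c = 492/1746 = 0.2818.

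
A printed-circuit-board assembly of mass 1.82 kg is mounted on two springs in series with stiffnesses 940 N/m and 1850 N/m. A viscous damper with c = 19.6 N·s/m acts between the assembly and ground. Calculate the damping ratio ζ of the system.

0.291

Series springs: 1/k_eq = 1/940 + 1/1850 = 0.001604, so k_eq = 623.3 N/m.
ω_n = √(k_eq/m) = √(623.3/1.82) = 18.51 rad/s.
Critical damping c_c = 2√(k_eq·m) = 2√(623.3 × 1.82) = 67.36 N·s/m, so ζ = c/c_c = 19.6/67.36 = 0.2910.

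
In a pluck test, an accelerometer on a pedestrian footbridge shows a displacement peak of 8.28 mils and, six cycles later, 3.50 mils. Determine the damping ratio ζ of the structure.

0.0228

Logarithmic decrement δ = (1/n)·ln(x₀/x_n) = (1/6)·ln(8.28/3.50) = (1/6)·ln(2.366) = 0.1435.
ζ = δ/√(4π² + δ²) = 0.1435/√(39.48 + 0.0206) = 0.1435/6.285 = 0.02283.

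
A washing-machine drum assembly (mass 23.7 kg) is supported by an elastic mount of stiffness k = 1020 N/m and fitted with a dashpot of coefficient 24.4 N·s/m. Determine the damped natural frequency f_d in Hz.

ω_n = √(k/m) = √(1020/23.7) = 6.560 rad/s.
Critical damping c_c = 2√(k·m) = 2√(1020 × 23.7) = 311.0 N·s/m, so ζ = c/c_c = 24.4/311.0 = 0.07847.
ω_d = ω_n√(1 − ζ²) = 6.560 × √(1 − 0.00616) = 6.540 rad/s.
f_d = ω_d/(2π) = 1.041 Hz.

1.04 Hz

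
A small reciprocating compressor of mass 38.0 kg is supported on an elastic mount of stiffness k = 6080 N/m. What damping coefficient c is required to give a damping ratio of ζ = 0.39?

375 N·s/m

c_c = 2√(k·m) = 2√(6080 × 38.0) = 961.3 N·s/m.
c = ζ·c_c = 0.39 × 961.3 = 374.9 N·s/m.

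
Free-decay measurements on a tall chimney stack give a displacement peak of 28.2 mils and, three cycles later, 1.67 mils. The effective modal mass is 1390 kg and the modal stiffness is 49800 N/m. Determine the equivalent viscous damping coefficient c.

Logarithmic decrement δ = (1/n)·ln(x₀/x_n) = (1/3)·ln(28.2/1.67) = (1/3)·ln(16.89) = 0.9422.
ζ = δ/√(4π² + δ²) = 0.9422/√(39.48 + 0.888) = 0.9422/6.353 = 0.1483.
c = ζ · 2√(km) = 0.1483 × 2√(49800 × 1390) = 0.1483 × 16640 = 2468 N·s/m.

2470 N·s/m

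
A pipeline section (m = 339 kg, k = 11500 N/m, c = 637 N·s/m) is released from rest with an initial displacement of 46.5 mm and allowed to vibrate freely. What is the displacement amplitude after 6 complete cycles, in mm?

0.0980 mm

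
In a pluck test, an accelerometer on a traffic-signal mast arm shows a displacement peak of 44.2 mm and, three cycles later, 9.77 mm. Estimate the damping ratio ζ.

Logarithmic decrement δ = (1/n)·ln(x₀/x_n) = (1/3)·ln(44.2/9.77) = (1/3)·ln(4.524) = 0.5031.
ζ = δ/√(4π² + δ²) = 0.5031/√(39.48 + 0.253) = 0.5031/6.303 = 0.07982.

0.0798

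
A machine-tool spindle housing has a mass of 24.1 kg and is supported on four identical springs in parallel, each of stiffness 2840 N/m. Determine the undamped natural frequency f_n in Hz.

Parallel springs add: k_eq = 4 × 2840 = 11360 N/m.
ω_n = √(k_eq/m) = √(11360/24.1) = √471.4 = 21.71 rad/s.
f_n = ω_n/(2π) = 21.71/6.283 = 3.455 Hz.

3.46 Hz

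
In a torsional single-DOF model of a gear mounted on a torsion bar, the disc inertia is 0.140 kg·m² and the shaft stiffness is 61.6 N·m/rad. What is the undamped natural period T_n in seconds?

ω_n = √(k_t/J) = √(61.6/0.140) = √440.0 = 20.98 rad/s.
T_n = 2π/ω_n = 6.283/20.98 = 0.2995 s.

0.300 s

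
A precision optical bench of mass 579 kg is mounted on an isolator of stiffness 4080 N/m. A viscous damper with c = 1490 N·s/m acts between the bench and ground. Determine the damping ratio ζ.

ω_n = √(k/m) = √(4080/579) = 2.655 rad/s.
Critical damping c_c = 2√(k·m) = 2√(4080 × 579) = 3074 N·s/m, so ζ = c/c_c = 1490/3074 = 0.4847.

0.485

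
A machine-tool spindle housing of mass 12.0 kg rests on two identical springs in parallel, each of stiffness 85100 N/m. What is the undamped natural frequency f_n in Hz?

19.0 Hz

Parallel springs add: k_eq = 2 × 85100 = 170200 N/m.
ω_n = √(k_eq/m) = √(170200/12.0) = √14180 = 119.1 rad/s.
f_n = ω_n/(2π) = 119.1/6.283 = 18.95 Hz.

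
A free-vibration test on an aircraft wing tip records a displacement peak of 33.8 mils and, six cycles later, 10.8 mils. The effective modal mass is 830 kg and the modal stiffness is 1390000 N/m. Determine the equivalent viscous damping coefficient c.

2050 N·s/m

Logarithmic decrement δ = (1/n)·ln(x₀/x_n) = (1/6)·ln(33.8/10.8) = (1/6)·ln(3.130) = 0.1902.
ζ = δ/√(4π² + δ²) = 0.1902/√(39.48 + 0.0362) = 0.1902/6.286 = 0.03025.
c = ζ · 2√(km) = 0.03025 × 2√(1390000 × 830) = 0.03025 × 67930 = 2055 N·s/m.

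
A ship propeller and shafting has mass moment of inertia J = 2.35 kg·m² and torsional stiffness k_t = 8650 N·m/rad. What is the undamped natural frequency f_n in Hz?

ω_n = √(k_t/J) = √(8650/2.35) = √3681 = 60.67 rad/s.
f_n = ω_n/(2π) = 60.67/6.283 = 9.656 Hz.

9.66 Hz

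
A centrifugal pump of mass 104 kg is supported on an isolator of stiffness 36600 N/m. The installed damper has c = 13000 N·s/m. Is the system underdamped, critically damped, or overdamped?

overdamped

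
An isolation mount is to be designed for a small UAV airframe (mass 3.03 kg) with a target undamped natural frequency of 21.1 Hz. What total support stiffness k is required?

ω_n = 2πf_n = 2π × 21.1 = 132.6 rad/s.
k = m·ω_n² = 3.03 × 132.6² = 3.03 × 17580 = 53260 N/m.

53300 N/m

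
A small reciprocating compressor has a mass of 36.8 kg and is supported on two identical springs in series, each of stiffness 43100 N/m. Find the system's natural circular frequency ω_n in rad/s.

Series springs: 1/k_eq = 2/43100, so k_eq = 43100/2 = 21550 N/m.
ω_n = √(k_eq/m) = √(21550/36.8) = √585.6 = 24.20 rad/s.

24.2 rad/s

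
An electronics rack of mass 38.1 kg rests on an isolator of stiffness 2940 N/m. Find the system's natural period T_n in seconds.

0.715 s

ω_n = √(k/m) = √(2940/38.1) = √77.17 = 8.784 rad/s.
T_n = 2π/ω_n = 6.283/8.784 = 0.7153 s.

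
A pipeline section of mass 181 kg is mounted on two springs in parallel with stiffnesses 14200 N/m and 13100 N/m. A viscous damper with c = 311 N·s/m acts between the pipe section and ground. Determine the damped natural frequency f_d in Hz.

1.95 Hz

Parallel springs add: k_eq = 14200 + 13100 = 27300 N/m.
ω_n = √(k_eq/m) = √(27300/181) = 12.28 rad/s.
Critical damping c_c = 2√(k_eq·m) = 2√(27300 × 181) = 4446 N·s/m, so ζ = c/c_c = 311/4446 = 0.06995.
ω_d = ω_n√(1 − ζ²) = 12.28 × √(1 − 0.00489) = 12.25 rad/s.
f_d = ω_d/(2π) = 1.950 Hz.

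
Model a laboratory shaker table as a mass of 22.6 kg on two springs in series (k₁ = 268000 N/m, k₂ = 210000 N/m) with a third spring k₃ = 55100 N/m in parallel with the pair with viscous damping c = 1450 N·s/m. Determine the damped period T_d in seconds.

Series pair: k_s = k₁k₂/(k₁+k₂) = (268000)(210000)/(268000 + 210000) = 117700 N/m. In parallel with k₃: k_eq = 117700 + 55100 = 172800 N/m.
ω_n = √(k_eq/m) = √(172800/22.6) = 87.45 rad/s.
Critical damping c_c = 2√(k_eq·m) = 2√(172800 × 22.6) = 3953 N·s/m, so ζ = c/c_c = 1450/3953 = 0.3668.
ω_d = ω_n√(1 − ζ²) = 87.45 × √(1 − 0.135) = 81.36 rad/s.
T_d = 2π/ω_d = 0.07723 s.

0.0772 s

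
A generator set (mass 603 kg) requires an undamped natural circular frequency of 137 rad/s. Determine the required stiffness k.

11300000 N/m

k = m·ω_n² = 603 × 137.0² = 603 × 18770 = 11320000 N/m.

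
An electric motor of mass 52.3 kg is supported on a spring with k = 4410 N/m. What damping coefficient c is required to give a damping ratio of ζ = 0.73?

701 N·s/m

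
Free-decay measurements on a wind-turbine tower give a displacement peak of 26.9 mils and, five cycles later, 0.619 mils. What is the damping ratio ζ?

0.119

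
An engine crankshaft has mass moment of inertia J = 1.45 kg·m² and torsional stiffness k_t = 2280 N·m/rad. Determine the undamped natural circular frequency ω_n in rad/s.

39.7 rad/s

ω_n = √(k_t/J) = √(2280/1.45) = √1572 = 39.65 rad/s.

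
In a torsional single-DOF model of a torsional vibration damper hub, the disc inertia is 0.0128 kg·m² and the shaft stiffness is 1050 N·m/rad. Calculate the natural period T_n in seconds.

ω_n = √(k_t/J) = √(1050/0.0128) = √82030 = 286.4 rad/s.
T_n = 2π/ω_n = 6.283/286.4 = 0.02194 s.

0.0219 s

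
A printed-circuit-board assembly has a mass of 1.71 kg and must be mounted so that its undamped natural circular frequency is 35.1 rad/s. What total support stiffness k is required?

k = m·ω_n² = 1.71 × 35.10² = 1.71 × 1232 = 2107 N/m.

2110 N/m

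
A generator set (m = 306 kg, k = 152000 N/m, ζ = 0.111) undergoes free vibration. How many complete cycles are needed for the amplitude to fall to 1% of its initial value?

7 cycles

Logarithmic decrement δ = 2πζ/√(1 − ζ²) = 2π × 0.1110/√(1 − 0.0123) = 0.7018.
x_n/x₀ = e^(−nδ) ≤ 0.01; take ln: n ≥ ln(1/0.01)/δ = 4.605/0.7018 = 6.562.
So 7 complete cycles are required.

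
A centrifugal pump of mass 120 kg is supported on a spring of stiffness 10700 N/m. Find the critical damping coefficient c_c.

2270 N·s/m

c_c = 2√(k·m) = 2√(10700 × 120) = 2 × 1133 = 2266 N·s/m.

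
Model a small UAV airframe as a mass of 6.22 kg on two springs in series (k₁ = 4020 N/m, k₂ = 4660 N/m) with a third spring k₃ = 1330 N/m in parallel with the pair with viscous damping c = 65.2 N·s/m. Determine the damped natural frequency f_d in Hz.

3.68 Hz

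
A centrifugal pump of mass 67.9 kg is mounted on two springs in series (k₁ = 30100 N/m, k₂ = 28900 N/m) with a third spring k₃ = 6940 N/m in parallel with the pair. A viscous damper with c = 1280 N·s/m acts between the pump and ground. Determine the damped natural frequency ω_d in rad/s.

Series pair: k_s = k₁k₂/(k₁+k₂) = (30100)(28900)/(30100 + 28900) = 14740 N/m. In parallel with k₃: k_eq = 14740 + 6940 = 21680 N/m.
ω_n = √(k_eq/m) = √(21680/67.9) = 17.87 rad/s.
Critical damping c_c = 2√(k_eq·m) = 2√(21680 × 67.9) = 2427 N·s/m, so ζ = c/c_c = 1280/2427 = 0.5274.
ω_d = ω_n√(1 − ζ²) = 17.87 × √(1 − 0.278) = 15.18 rad/s.

15.2 rad/s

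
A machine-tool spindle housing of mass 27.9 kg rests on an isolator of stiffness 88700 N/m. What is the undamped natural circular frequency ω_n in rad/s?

56.4 rad/s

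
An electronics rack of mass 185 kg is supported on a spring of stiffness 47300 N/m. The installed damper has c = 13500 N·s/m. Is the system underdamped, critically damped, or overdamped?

c_c = 2√(k·m) = 5916 N·s/m; ζ = c/c_c = 13500/5916 = 2.28.
Since ζ > 1 the system is overdamped.

overdamped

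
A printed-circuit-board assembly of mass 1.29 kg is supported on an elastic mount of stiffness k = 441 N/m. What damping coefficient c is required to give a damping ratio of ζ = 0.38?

c_c = 2√(k·m) = 2√(441.0 × 1.29) = 47.70 N·s/m.
c = ζ·c_c = 0.38 × 47.70 = 18.13 N·s/m.

18.1 N·s/m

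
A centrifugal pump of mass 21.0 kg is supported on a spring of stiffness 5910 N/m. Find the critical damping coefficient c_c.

c_c = 2√(k·m) = 2√(5910 × 21.0) = 2 × 352.3 = 704.6 N·s/m.

705 N·s/m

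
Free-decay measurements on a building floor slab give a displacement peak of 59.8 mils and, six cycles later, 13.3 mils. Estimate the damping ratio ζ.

Logarithmic decrement δ = (1/n)·ln(x₀/x_n) = (1/6)·ln(59.8/13.3) = (1/6)·ln(4.496) = 0.2505.
ζ = δ/√(4π² + δ²) = 0.2505/√(39.48 + 0.0628) = 0.2505/6.288 = 0.03984.

0.0398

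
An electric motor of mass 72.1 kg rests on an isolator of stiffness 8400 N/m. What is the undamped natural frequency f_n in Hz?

1.72 Hz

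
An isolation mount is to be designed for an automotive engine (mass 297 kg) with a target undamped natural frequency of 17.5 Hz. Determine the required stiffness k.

3590000 N/m

ω_n = 2πf_n = 2π × 17.5 = 110.0 rad/s.
k = m·ω_n² = 297 × 110.0² = 297 × 12090 = 3591000 N/m.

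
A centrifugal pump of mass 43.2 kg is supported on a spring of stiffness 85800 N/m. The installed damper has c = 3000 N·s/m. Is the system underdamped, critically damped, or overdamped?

c_c = 2√(k·m) = 3850 N·s/m; ζ = c/c_c = 3000/3850 = 0.779.
Since ζ < 1 the system is underdamped.

underdamped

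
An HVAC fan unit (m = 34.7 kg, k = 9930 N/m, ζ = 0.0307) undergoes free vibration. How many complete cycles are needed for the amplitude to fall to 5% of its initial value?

16 cycles

Logarithmic decrement δ = 2πζ/√(1 − ζ²) = 2π × 0.03070/√(1 − 0.000942) = 0.1930.
x_n/x₀ = e^(−nδ) ≤ 0.05; take ln: n ≥ ln(1/0.05)/δ = 2.996/0.1930 = 15.52.
So 16 complete cycles are required.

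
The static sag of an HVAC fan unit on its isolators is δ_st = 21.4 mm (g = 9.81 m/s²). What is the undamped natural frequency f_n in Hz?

3.41 Hz

ω_n = √(g/δ_st) = √(9.81/0.0214) = √458.4 = 21.41 rad/s.
f_n = ω_n/(2π) = 21.41/6.283 = 3.408 Hz.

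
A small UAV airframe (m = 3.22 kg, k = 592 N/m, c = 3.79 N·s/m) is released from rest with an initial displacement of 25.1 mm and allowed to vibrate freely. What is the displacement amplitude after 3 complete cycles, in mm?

ζ = c/(2√(km)) = 3.79/(2√(592 × 3.22)) = 3.79/87.32 = 0.04340.
Logarithmic decrement δ = 2πζ/√(1 − ζ²) = 2π × 0.04340/√(1 − 0.00188) = 0.2730.
After n cycles, x_n/x₀ = e^(−nδ), so x_3 = 25.1 × e^(−3 × 0.2730) = 25.1 × 0.4409 = 11.07 mm.

11.1 mm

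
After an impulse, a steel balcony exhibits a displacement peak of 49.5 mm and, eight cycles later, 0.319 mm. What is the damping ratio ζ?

0.0999

Logarithmic decrement δ = (1/n)·ln(x₀/x_n) = (1/8)·ln(49.5/0.319) = (1/8)·ln(155.2) = 0.6306.
ζ = δ/√(4π² + δ²) = 0.6306/√(39.48 + 0.398) = 0.6306/6.315 = 0.09986.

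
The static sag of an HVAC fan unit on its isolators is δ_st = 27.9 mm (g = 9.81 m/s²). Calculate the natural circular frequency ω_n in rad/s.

18.8 rad/s

ω_n = √(g/δ_st) = √(9.81/0.0279) = √351.6 = 18.75 rad/s.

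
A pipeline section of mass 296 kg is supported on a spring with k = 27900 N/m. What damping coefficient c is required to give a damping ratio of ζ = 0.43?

2470 N·s/m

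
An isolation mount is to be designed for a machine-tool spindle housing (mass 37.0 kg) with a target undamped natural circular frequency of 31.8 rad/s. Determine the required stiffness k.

37400 N/m

k = m·ω_n² = 37.0 × 31.80² = 37.0 × 1011 = 37420 N/m.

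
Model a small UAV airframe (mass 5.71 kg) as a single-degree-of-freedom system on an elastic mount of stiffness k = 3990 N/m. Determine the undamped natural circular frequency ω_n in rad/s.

ω_n = √(k/m) = √(3990/5.71) = √698.8 = 26.43 rad/s.

26.4 rad/s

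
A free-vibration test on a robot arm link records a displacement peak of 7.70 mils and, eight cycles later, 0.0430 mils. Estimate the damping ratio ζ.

0.103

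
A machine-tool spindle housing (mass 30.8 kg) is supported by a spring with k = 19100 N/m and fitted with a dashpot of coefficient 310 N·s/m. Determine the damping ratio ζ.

ω_n = √(k/m) = √(19100/30.8) = 24.90 rad/s.
Critical damping c_c = 2√(k·m) = 2√(19100 × 30.8) = 1534 N·s/m, so ζ = c/c_c = 310/1534 = 0.2021.

0.202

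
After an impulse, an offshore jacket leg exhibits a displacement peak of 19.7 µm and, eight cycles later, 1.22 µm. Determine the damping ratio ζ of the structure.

0.0553

Logarithmic decrement δ = (1/n)·ln(x₀/x_n) = (1/8)·ln(19.7/1.22) = (1/8)·ln(16.15) = 0.3477.
ζ = δ/√(4π² + δ²) = 0.3477/√(39.48 + 0.121) = 0.3477/6.293 = 0.05526.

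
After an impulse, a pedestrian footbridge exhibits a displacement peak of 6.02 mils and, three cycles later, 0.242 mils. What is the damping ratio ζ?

0.168

Logarithmic decrement δ = (1/n)·ln(x₀/x_n) = (1/3)·ln(6.02/0.242) = (1/3)·ln(24.88) = 1.071.
ζ = δ/√(4π² + δ²) = 1.071/√(39.48 + 1.15) = 1.071/6.374 = 0.1681.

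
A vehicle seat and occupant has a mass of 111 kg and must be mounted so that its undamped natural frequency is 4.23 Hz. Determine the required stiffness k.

ω_n = 2πf_n = 2π × 4.23 = 26.58 rad/s.
k = m·ω_n² = 111 × 26.58² = 111 × 706.4 = 78410 N/m.

78400 N/m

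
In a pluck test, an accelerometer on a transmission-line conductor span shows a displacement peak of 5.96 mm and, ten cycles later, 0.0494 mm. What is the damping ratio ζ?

Logarithmic decrement δ = (1/n)·ln(x₀/x_n) = (1/10)·ln(5.96/0.0494) = (1/10)·ln(120.6) = 0.4793.
ζ = δ/√(4π² + δ²) = 0.4793/√(39.48 + 0.230) = 0.4793/6.301 = 0.07606.

0.0761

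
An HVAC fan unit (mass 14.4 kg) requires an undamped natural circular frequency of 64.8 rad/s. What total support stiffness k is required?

60500 N/m

k = m·ω_n² = 14.4 × 64.80² = 14.4 × 4199 = 60470 N/m.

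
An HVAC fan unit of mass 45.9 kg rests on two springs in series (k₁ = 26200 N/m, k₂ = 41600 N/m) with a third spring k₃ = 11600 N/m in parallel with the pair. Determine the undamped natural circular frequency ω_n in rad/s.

24.6 rad/s

Series pair: k_s = k₁k₂/(k₁+k₂) = (26200)(41600)/(26200 + 41600) = 16080 N/m. In parallel with k₃: k_eq = 16080 + 11600 = 27680 N/m.
ω_n = √(k_eq/m) = √(27680/45.9) = √603.0 = 24.56 rad/s.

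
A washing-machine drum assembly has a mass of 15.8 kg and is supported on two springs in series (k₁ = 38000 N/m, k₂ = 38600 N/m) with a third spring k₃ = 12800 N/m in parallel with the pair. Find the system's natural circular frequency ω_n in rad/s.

Series pair: k_s = k₁k₂/(k₁+k₂) = (38000)(38600)/(38000 + 38600) = 19150 N/m. In parallel with k₃: k_eq = 19150 + 12800 = 31950 N/m.
ω_n = √(k_eq/m) = √(31950/15.8) = √2022 = 44.97 rad/s.

45.0 rad/s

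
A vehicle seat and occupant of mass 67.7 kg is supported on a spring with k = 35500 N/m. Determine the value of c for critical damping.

3100 N·s/m

c_c = 2√(k·m) = 2√(35500 × 67.7) = 2 × 1550 = 3101 N·s/m.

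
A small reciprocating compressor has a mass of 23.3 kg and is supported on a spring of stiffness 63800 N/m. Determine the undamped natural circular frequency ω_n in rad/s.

ω_n = √(k/m) = √(63800/23.3) = √2738 = 52.33 rad/s.

52.3 rad/s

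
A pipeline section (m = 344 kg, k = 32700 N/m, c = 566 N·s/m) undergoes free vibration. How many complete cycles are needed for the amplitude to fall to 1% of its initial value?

ζ = c/(2√(km)) = 566/(2√(32700 × 344)) = 566/6708 = 0.08438.
Logarithmic decrement δ = 2πζ/√(1 − ζ²) = 2π × 0.08438/√(1 − 0.00712) = 0.5321.
x_n/x₀ = e^(−nδ) ≤ 0.01; take ln: n ≥ ln(1/0.01)/δ = 4.605/0.5321 = 8.655.
So 9 complete cycles are required.

9 cycles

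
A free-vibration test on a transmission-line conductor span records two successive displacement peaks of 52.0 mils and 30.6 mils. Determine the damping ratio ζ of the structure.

Logarithmic decrement δ = (1/n)·ln(x₀/x_n) = (1/1)·ln(52.0/30.6) = (1/1)·ln(1.699) = 0.5302.
ζ = δ/√(4π² + δ²) = 0.5302/√(39.48 + 0.281) = 0.5302/6.306 = 0.08409.

0.0841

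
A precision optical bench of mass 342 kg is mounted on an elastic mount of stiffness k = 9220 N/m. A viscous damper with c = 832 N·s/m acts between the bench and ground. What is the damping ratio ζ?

0.234

ω_n = √(k/m) = √(9220/342) = 5.192 rad/s.
Critical damping c_c = 2√(k·m) = 2√(9220 × 342) = 3551 N·s/m, so ζ = c/c_c = 832/3551 = 0.2343.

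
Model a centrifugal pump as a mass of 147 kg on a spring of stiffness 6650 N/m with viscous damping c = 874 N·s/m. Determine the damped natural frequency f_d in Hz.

ω_n = √(k/m) = √(6650/147) = 6.726 rad/s.
Critical damping c_c = 2√(k·m) = 2√(6650 × 147) = 1977 N·s/m, so ζ = c/c_c = 874/1977 = 0.4420.
ω_d = ω_n√(1 − ζ²) = 6.726 × √(1 − 0.195) = 6.033 rad/s.
f_d = ω_d/(2π) = 0.9602 Hz.

0.960 Hz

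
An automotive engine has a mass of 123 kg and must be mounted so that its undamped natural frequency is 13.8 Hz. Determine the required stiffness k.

ω_n = 2πf_n = 2π × 13.8 = 86.71 rad/s.
k = m·ω_n² = 123 × 86.71² = 123 × 7518 = 924700 N/m.

925000 N/m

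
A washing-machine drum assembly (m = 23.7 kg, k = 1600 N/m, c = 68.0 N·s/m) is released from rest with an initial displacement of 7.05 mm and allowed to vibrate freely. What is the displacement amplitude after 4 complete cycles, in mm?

ζ = c/(2√(km)) = 68.0/(2√(1600 × 23.7)) = 68.0/389.5 = 0.1746.
Logarithmic decrement δ = 2πζ/√(1 − ζ²) = 2π × 0.1746/√(1 − 0.0305) = 1.114.
After n cycles, x_n/x₀ = e^(−nδ), so x_4 = 7.05 × e^(−4 × 1.114) = 7.05 × 0.01160 = 0.08179 mm.

0.0818 mm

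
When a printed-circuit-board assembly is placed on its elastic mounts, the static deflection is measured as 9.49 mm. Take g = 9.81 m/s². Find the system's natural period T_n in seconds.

0.195 s

ω_n = √(g/δ_st) = √(9.81/0.00949) = √1034 = 32.15 rad/s.
T_n = 2π/ω_n = 6.283/32.15 = 0.1954 s.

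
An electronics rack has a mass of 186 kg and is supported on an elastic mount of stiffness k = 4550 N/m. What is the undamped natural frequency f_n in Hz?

ω_n = √(k/m) = √(4550/186) = √24.46 = 4.946 rad/s.
f_n = ω_n/(2π) = 4.946/6.283 = 0.7872 Hz.

0.787 Hz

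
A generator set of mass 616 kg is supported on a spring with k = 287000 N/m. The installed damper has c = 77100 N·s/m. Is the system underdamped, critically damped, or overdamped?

overdamped

c_c = 2√(k·m) = 26590 N·s/m; ζ = c/c_c = 77100/26590 = 2.90.
Since ζ > 1 the system is overdamped.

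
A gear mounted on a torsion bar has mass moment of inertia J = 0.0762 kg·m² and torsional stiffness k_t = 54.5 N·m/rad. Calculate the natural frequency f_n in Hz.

4.26 Hz

ω_n = √(k_t/J) = √(54.5/0.0762) = √715.2 = 26.74 rad/s.
f_n = ω_n/(2π) = 26.74/6.283 = 4.256 Hz.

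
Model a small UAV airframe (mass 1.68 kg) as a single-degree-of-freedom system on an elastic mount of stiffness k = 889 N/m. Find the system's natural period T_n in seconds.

0.273 s

ω_n = √(k/m) = √(889.0/1.68) = √529.2 = 23.00 rad/s.
T_n = 2π/ω_n = 6.283/23.00 = 0.2731 s.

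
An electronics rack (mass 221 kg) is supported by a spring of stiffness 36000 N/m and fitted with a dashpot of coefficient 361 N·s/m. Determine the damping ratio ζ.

0.0640

ω_n = √(k/m) = √(36000/221) = 12.76 rad/s.
Critical damping c_c = 2√(k·m) = 2√(36000 × 221) = 5641 N·s/m, so ζ = c/c_c = 361/5641 = 0.06399.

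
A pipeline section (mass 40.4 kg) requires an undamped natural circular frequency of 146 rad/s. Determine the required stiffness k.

861000 N/m

k = m·ω_n² = 40.4 × 146.0² = 40.4 × 21320 = 861200 N/m.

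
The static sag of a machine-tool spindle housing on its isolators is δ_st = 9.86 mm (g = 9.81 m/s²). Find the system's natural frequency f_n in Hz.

ω_n = √(g/δ_st) = √(9.81/0.00986) = √994.9 = 31.54 rad/s.
f_n = ω_n/(2π) = 31.54/6.283 = 5.020 Hz.

5.02 Hz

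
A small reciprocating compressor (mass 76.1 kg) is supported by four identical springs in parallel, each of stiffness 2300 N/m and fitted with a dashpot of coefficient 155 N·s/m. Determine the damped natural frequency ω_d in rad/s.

Parallel springs add: k_eq = 4 × 2300 = 9200 N/m.
ω_n = √(k_eq/m) = √(9200/76.1) = 11.00 rad/s.
Critical damping c_c = 2√(k_eq·m) = 2√(9200 × 76.1) = 1673 N·s/m, so ζ = c/c_c = 155/1673 = 0.09262.
ω_d = ω_n√(1 − ζ²) = 11.00 × √(1 − 0.00858) = 10.95 rad/s.

10.9 rad/s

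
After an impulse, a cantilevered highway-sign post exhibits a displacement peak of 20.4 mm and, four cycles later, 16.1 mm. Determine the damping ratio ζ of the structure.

Logarithmic decrement δ = (1/n)·ln(x₀/x_n) = (1/4)·ln(20.4/16.1) = (1/4)·ln(1.267) = 0.05918.
ζ = δ/√(4π² + δ²) = 0.05918/√(39.48 + 0.00350) = 0.05918/6.283 = 0.009418.

0.00942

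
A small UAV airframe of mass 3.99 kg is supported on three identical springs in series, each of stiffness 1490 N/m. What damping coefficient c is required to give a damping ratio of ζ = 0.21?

18.7 N·s/m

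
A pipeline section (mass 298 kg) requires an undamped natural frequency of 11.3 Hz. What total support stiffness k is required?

1500000 N/m

ω_n = 2πf_n = 2π × 11.3 = 71.00 rad/s.
k = m·ω_n² = 298 × 71.00² = 298 × 5041 = 1502000 N/m.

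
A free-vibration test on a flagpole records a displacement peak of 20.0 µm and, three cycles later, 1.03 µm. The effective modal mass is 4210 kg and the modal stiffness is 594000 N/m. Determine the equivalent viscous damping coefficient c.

15500 N·s/m

Logarithmic decrement δ = (1/n)·ln(x₀/x_n) = (1/3)·ln(20.0/1.03) = (1/3)·ln(19.42) = 0.9887.
ζ = δ/√(4π² + δ²) = 0.9887/√(39.48 + 0.978) = 0.9887/6.361 = 0.1554.
c = ζ · 2√(km) = 0.1554 × 2√(594000 × 4210) = 0.1554 × 100000 = 15550 N·s/m.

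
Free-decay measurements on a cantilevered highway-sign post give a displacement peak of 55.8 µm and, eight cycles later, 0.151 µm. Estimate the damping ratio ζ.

Logarithmic decrement δ = (1/n)·ln(x₀/x_n) = (1/8)·ln(55.8/0.151) = (1/8)·ln(369.5) = 0.7390.
ζ = δ/√(4π² + δ²) = 0.7390/√(39.48 + 0.546) = 0.7390/6.326 = 0.1168.

0.117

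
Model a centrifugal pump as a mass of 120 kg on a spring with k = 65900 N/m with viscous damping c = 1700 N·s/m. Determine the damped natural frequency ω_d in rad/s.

22.3 rad/s

ω_n = √(k/m) = √(65900/120) = 23.43 rad/s.
Critical damping c_c = 2√(k·m) = 2√(65900 × 120) = 5624 N·s/m, so ζ = c/c_c = 1700/5624 = 0.3023.
ω_d = ω_n√(1 − ζ²) = 23.43 × √(1 − 0.0914) = 22.34 rad/s.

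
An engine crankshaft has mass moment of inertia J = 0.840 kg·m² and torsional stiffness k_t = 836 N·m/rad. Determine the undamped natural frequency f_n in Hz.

5.02 Hz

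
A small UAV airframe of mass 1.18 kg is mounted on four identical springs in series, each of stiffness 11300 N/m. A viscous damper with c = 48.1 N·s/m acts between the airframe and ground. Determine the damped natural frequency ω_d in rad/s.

44.5 rad/s

Series springs: 1/k_eq = 4/11300, so k_eq = 11300/4 = 2825 N/m.
ω_n = √(k_eq/m) = √(2825/1.18) = 48.93 rad/s.
Critical damping c_c = 2√(k_eq·m) = 2√(2825 × 1.18) = 115.5 N·s/m, so ζ = c/c_c = 48.1/115.5 = 0.4165.
ω_d = ω_n√(1 − ζ²) = 48.93 × √(1 − 0.174) = 44.48 rad/s.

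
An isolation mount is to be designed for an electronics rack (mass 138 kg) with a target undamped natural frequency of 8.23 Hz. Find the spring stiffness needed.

369000 N/m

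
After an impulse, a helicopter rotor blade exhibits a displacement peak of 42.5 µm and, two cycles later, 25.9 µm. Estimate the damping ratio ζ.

0.0394

Logarithmic decrement δ = (1/n)·ln(x₀/x_n) = (1/2)·ln(42.5/25.9) = (1/2)·ln(1.641) = 0.2476.
ζ = δ/√(4π² + δ²) = 0.2476/√(39.48 + 0.0613) = 0.2476/6.288 = 0.03938.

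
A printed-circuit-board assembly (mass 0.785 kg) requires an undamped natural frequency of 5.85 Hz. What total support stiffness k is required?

ω_n = 2πf_n = 2π × 5.85 = 36.76 rad/s.
k = m·ω_n² = 0.785 × 36.76² = 0.785 × 1351 = 1061 N/m.

1060 N/m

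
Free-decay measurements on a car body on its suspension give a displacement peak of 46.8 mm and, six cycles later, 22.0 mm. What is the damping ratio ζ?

0.0200

Logarithmic decrement δ = (1/n)·ln(x₀/x_n) = (1/6)·ln(46.8/22.0) = (1/6)·ln(2.127) = 0.1258.
ζ = δ/√(4π² + δ²) = 0.1258/√(39.48 + 0.0158) = 0.1258/6.284 = 0.02002.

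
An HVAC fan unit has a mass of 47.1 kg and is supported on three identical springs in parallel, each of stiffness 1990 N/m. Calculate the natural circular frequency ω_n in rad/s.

11.3 rad/s

Parallel springs add: k_eq = 3 × 1990 = 5970 N/m.
ω_n = √(k_eq/m) = √(5970/47.1) = √126.8 = 11.26 rad/s.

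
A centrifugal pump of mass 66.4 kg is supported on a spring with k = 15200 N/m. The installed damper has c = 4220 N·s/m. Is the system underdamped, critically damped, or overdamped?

overdamped

c_c = 2√(k·m) = 2009 N·s/m; ζ = c/c_c = 4220/2009 = 2.10.
Since ζ > 1 the system is overdamped.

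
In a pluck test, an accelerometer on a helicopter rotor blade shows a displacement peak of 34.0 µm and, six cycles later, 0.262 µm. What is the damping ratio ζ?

0.128

Logarithmic decrement δ = (1/n)·ln(x₀/x_n) = (1/6)·ln(34.0/0.262) = (1/6)·ln(129.8) = 0.8110.
ζ = δ/√(4π² + δ²) = 0.8110/√(39.48 + 0.658) = 0.8110/6.335 = 0.1280.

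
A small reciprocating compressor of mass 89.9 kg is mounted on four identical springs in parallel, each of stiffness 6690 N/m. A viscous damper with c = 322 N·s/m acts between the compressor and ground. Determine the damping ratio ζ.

Parallel springs add: k_eq = 4 × 6690 = 26760 N/m.
ω_n = √(k_eq/m) = √(26760/89.9) = 17.25 rad/s.
Critical damping c_c = 2√(k_eq·m) = 2√(26760 × 89.9) = 3102 N·s/m, so ζ = c/c_c = 322/3102 = 0.1038.

0.104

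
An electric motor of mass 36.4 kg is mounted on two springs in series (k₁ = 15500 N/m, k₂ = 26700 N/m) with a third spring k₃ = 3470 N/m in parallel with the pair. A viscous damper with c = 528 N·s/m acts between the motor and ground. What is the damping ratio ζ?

Series pair: k_s = k₁k₂/(k₁+k₂) = (15500)(26700)/(15500 + 26700) = 9807 N/m. In parallel with k₃: k_eq = 9807 + 3470 = 13280 N/m.
ω_n = √(k_eq/m) = √(13280/36.4) = 19.10 rad/s.
Critical damping c_c = 2√(k_eq·m) = 2√(13280 × 36.4) = 1390 N·s/m, so ζ = c/c_c = 528/1390 = 0.3798.

0.380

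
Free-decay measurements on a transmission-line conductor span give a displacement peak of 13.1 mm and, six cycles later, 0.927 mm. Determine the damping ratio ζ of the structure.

0.0701

Logarithmic decrement δ = (1/n)·ln(x₀/x_n) = (1/6)·ln(13.1/0.927) = (1/6)·ln(14.13) = 0.4414.
ζ = δ/√(4π² + δ²) = 0.4414/√(39.48 + 0.195) = 0.4414/6.299 = 0.07008.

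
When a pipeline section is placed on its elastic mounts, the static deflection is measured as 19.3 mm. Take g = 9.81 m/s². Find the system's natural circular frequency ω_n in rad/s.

22.5 rad/s

ω_n = √(g/δ_st) = √(9.81/0.0193) = √508.3 = 22.55 rad/s.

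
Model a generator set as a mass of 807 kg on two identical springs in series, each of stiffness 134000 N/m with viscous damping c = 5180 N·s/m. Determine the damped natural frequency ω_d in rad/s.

8.53 rad/s

Series springs: 1/k_eq = 2/134000, so k_eq = 134000/2 = 67000 N/m.
ω_n = √(k_eq/m) = √(67000/807) = 9.112 rad/s.
Critical damping c_c = 2√(k_eq·m) = 2√(67000 × 807) = 14710 N·s/m, so ζ = c/c_c = 5180/14710 = 0.3522.
ω_d = ω_n√(1 − ζ²) = 9.112 × √(1 − 0.124) = 8.528 rad/s.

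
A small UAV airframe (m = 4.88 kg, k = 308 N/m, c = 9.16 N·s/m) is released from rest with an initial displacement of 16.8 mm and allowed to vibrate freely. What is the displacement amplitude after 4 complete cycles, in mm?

ζ = c/(2√(km)) = 9.16/(2√(308 × 4.88)) = 9.16/77.54 = 0.1181.
Logarithmic decrement δ = 2πζ/√(1 − ζ²) = 2π × 0.1181/√(1 − 0.0140) = 0.7475.
After n cycles, x_n/x₀ = e^(−nδ), so x_4 = 16.8 × e^(−4 × 0.7475) = 16.8 × 0.05029 = 0.8448 mm.

0.845 mm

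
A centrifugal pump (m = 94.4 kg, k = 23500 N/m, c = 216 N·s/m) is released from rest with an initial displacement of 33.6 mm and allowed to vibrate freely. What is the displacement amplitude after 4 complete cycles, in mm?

ζ = c/(2√(km)) = 216/(2√(23500 × 94.4)) = 216/2979 = 0.07251.
Logarithmic decrement δ = 2πζ/√(1 − ζ²) = 2π × 0.07251/√(1 − 0.00526) = 0.4568.
After n cycles, x_n/x₀ = e^(−nδ), so x_4 = 33.6 × e^(−4 × 0.4568) = 33.6 × 0.1609 = 5.405 mm.

5.40 mm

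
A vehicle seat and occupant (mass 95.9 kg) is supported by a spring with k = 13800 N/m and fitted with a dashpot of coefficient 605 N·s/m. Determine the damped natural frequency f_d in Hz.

1.84 Hz

ω_n = √(k/m) = √(13800/95.9) = 12.00 rad/s.
Critical damping c_c = 2√(k·m) = 2√(13800 × 95.9) = 2301 N·s/m, so ζ = c/c_c = 605/2301 = 0.2630.
ω_d = ω_n√(1 − ζ²) = 12.00 × √(1 − 0.0691) = 11.57 rad/s.
f_d = ω_d/(2π) = 1.842 Hz.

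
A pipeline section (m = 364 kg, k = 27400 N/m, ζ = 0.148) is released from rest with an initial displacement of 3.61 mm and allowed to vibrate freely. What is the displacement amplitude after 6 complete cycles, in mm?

0.0128 mm

Logarithmic decrement δ = 2πζ/√(1 − ζ²) = 2π × 0.1480/√(1 − 0.0219) = 0.9403.
After n cycles, x_n/x₀ = e^(−nδ), so x_6 = 3.61 × e^(−6 × 0.9403) = 3.61 × 0.003547 = 0.01281 mm.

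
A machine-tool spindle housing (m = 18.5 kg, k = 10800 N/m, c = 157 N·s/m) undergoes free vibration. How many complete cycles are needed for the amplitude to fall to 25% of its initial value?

2 cycles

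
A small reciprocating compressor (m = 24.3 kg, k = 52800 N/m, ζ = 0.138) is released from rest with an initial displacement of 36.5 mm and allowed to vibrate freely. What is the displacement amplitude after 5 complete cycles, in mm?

0.458 mm

Logarithmic decrement δ = 2πζ/√(1 − ζ²) = 2π × 0.1380/√(1 − 0.0190) = 0.8755.
After n cycles, x_n/x₀ = e^(−nδ), so x_5 = 36.5 × e^(−5 × 0.8755) = 36.5 × 0.01256 = 0.4584 mm.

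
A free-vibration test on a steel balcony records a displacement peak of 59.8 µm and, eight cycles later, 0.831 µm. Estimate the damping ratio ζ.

0.0848

Logarithmic decrement δ = (1/n)·ln(x₀/x_n) = (1/8)·ln(59.8/0.831) = (1/8)·ln(71.96) = 0.5345.
ζ = δ/√(4π² + δ²) = 0.5345/√(39.48 + 0.286) = 0.5345/6.306 = 0.08476.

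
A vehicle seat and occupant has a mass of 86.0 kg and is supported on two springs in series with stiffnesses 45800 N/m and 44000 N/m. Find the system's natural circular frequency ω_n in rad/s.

Series springs: 1/k_eq = 1/45800 + 1/44000 = 4.456×10^-5, so k_eq = 22440 N/m.
ω_n = √(k_eq/m) = √(22440/86.0) = √260.9 = 16.15 rad/s.

16.2 rad/s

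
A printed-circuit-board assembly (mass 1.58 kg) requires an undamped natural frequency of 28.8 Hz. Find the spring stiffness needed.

ω_n = 2πf_n = 2π × 28.8 = 181.0 rad/s.
k = m·ω_n² = 1.58 × 181.0² = 1.58 × 32740 = 51740 N/m.

51700 N/m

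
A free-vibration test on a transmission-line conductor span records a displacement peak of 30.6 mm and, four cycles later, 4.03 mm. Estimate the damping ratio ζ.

0.0804

Logarithmic decrement δ = (1/n)·ln(x₀/x_n) = (1/4)·ln(30.6/4.03) = (1/4)·ln(7.593) = 0.5068.
ζ = δ/√(4π² + δ²) = 0.5068/√(39.48 + 0.257) = 0.5068/6.304 = 0.08040.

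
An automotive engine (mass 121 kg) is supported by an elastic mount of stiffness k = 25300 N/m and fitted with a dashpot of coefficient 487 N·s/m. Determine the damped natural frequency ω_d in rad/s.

14.3 rad/s

ω_n = √(k/m) = √(25300/121) = 14.46 rad/s.
Critical damping c_c = 2√(k·m) = 2√(25300 × 121) = 3499 N·s/m, so ζ = c/c_c = 487/3499 = 0.1392.
ω_d = ω_n√(1 − ζ²) = 14.46 × √(1 − 0.0194) = 14.32 rad/s.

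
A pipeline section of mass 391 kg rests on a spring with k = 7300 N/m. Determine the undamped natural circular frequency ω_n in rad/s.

4.32 rad/s

ω_n = √(k/m) = √(7300/391) = √18.67 = 4.321 rad/s.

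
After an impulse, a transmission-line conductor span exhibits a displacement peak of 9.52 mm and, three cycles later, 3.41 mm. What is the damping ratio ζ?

Logarithmic decrement δ = (1/n)·ln(x₀/x_n) = (1/3)·ln(9.52/3.41) = (1/3)·ln(2.792) = 0.3422.
ζ = δ/√(4π² + δ²) = 0.3422/√(39.48 + 0.117) = 0.3422/6.292 = 0.05439.

0.0544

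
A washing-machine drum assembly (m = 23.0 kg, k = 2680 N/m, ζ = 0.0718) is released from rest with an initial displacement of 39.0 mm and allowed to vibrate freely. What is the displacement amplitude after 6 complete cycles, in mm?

Logarithmic decrement δ = 2πζ/√(1 − ζ²) = 2π × 0.07180/√(1 − 0.00516) = 0.4523.
After n cycles, x_n/x₀ = e^(−nδ), so x_6 = 39.0 × e^(−6 × 0.4523) = 39.0 × 0.06628 = 2.585 mm.

2.59 mm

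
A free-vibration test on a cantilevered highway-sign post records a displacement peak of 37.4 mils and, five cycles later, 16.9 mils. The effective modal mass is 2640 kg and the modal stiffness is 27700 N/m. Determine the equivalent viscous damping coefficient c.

432 N·s/m

Logarithmic decrement δ = (1/n)·ln(x₀/x_n) = (1/5)·ln(37.4/16.9) = (1/5)·ln(2.213) = 0.1589.
ζ = δ/√(4π² + δ²) = 0.1589/√(39.48 + 0.0252) = 0.1589/6.285 = 0.02528.
c = ζ · 2√(km) = 0.02528 × 2√(27700 × 2640) = 0.02528 × 17100 = 432.3 N·s/m.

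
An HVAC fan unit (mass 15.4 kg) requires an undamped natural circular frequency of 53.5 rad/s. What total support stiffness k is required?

k = m·ω_n² = 15.4 × 53.50² = 15.4 × 2862 = 44080 N/m.

44100 N/m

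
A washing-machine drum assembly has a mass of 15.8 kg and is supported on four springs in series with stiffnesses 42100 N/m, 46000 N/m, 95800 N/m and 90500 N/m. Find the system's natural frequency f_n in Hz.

4.89 Hz

Series springs: 1/k_eq = 1/42100 + 1/46000 + 1/95800 + 1/90500 = 6.698×10^-5, so k_eq = 14930 N/m.
ω_n = √(k_eq/m) = √(14930/15.8) = √944.9 = 30.74 rad/s.
f_n = ω_n/(2π) = 30.74/6.283 = 4.892 Hz.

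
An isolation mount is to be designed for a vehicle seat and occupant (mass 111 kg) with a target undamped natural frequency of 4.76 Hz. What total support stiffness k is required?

99300 N/m

ω_n = 2πf_n = 2π × 4.76 = 29.91 rad/s.
k = m·ω_n² = 111 × 29.91² = 111 × 894.5 = 99290 N/m.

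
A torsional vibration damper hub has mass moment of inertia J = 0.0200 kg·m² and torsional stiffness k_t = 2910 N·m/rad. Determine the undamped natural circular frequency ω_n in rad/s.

ω_n = √(k_t/J) = √(2910/0.0200) = √145500 = 381.4 rad/s.

381 rad/s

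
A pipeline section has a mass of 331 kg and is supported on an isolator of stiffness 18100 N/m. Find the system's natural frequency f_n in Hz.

ω_n = √(k/m) = √(18100/331) = √54.68 = 7.395 rad/s.
f_n = ω_n/(2π) = 7.395/6.283 = 1.177 Hz.

1.18 Hz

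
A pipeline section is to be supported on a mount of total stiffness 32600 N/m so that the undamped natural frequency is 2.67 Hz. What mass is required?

ω_n = 2πf_n = 2π × 2.67 = 16.78 rad/s.
m = k/ω_n² = 32600/16.78² = 32600/281.4 = 115.8 kg.

116 kg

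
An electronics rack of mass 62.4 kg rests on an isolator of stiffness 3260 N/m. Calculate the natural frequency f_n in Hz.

1.15 Hz

ω_n = √(k/m) = √(3260/62.4) = √52.24 = 7.228 rad/s.
f_n = ω_n/(2π) = 7.228/6.283 = 1.150 Hz.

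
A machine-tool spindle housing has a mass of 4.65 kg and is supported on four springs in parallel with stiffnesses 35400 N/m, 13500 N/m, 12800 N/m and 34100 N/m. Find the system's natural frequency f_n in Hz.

Parallel springs add: k_eq = 35400 + 13500 + 12800 + 34100 = 95800 N/m.
ω_n = √(k_eq/m) = √(95800/4.65) = √20600 = 143.5 rad/s.
f_n = ω_n/(2π) = 143.5/6.283 = 22.84 Hz.

22.8 Hz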